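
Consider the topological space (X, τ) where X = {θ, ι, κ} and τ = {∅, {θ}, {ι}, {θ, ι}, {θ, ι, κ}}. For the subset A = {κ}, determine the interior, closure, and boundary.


int(A) = ∅, cl(A) = {κ}, ∂A = {κ}.

Closed sets in (X, τ) are complements of opens:
  closed(X, τ) = {∅, {κ}, {θ, κ}, {ι, κ}, {θ, ι, κ}}.
int(A) = ⋃ {U ∈ τ : U ⊆ A}. Opens contained in A: ∅.
Taking the union of these: int(A) = ∅.
cl(A) = ⋂ {C closed : A ⊆ C}. Closed sets containing A: {κ}, {θ, κ}, {ι, κ}, {θ, ι, κ}.
Intersecting these: cl(A) = {κ}.
∂A = cl(A) ∖ int(A) = {κ} ∖ ∅ = {κ}.


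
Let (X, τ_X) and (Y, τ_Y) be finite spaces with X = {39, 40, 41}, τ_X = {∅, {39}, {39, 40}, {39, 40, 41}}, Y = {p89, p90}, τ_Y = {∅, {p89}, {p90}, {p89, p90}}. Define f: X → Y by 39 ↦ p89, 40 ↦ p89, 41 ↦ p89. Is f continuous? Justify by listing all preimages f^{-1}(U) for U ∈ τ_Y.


f IS continuous.

Compute f^{-1}(U) for each U ∈ τ_Y:
  U = ∅: f^{-1}(U) = ∅ ∈ τ_X ✓.
  U = {p89}: f^{-1}(U) = {39, 40, 41} ∈ τ_X ✓.
  U = {p90}: f^{-1}(U) = ∅ ∈ τ_X ✓.
  U = {p89, p90}: f^{-1}(U) = {39, 40, 41} ∈ τ_X ✓.
Every preimage lies in τ_X, so f IS continuous.


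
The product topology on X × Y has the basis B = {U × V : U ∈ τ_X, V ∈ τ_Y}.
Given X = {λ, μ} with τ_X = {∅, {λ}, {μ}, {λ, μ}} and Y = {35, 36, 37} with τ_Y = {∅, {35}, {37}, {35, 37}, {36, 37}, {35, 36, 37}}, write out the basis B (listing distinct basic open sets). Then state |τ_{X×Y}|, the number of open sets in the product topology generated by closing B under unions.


Basis B = {∅ × ∅, {λ} × {35}, {λ} × {37}, {μ} × {35}, {μ} × {37}, {λ} × {35, 37}, {λ, μ} × {35}, {λ} × {36, 37}, {λ, μ} × {37}, {μ} × {35, 37}, {μ} × {36, 37}, {λ} × {35, 36, 37}, {μ} × {35, 36, 37}, {λ, μ} × {35, 37}, {λ, μ} × {36, 37}, {λ, μ} × {35, 36, 37}}; |τ_{X×Y}| = 36.

Enumerate products U × V with U ∈ τ_X, V ∈ τ_Y (deduplicated):
  ∅ × ∅ = {} (∅)
  {λ} × {35} = {(λ,35)}
  {λ} × {37} = {(λ,37)}
  {μ} × {35} = {(μ,35)}
  {μ} × {37} = {(μ,37)}
  {λ} × {35, 37} = {(λ,35), (λ,37)}
  {λ, μ} × {35} = {(λ,35), (μ,35)}
  {λ} × {36, 37} = {(λ,36), (λ,37)}
  {λ, μ} × {37} = {(λ,37), (μ,37)}
  {μ} × {35, 37} = {(μ,35), (μ,37)}
  {μ} × {36, 37} = {(μ,36), (μ,37)}
  {λ} × {35, 36, 37} = {(λ,35), (λ,36), (λ,37)}
  {μ} × {35, 36, 37} = {(μ,35), (μ,36), (μ,37)}
  {λ, μ} × {35, 37} = {(λ,35), (λ,37), (μ,35), (μ,37)}
  {λ, μ} × {36, 37} = {(λ,36), (λ,37), (μ,36), (μ,37)}
  {λ, μ} × {35, 36, 37} = {(λ,35), (λ,36), (λ,37), (μ,35), (μ,36), (μ,37)}
These 16 distinct sets form the basis B.
Close under arbitrary unions to get τ_{X×Y}; counting gives |τ_{X×Y}| = 36.


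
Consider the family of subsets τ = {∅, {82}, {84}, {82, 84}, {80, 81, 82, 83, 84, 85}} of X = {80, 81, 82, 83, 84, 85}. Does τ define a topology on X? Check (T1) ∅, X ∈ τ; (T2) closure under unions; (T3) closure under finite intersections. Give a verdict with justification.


τ IS a topology on X.

Axiom (T1): ∅ ∈ τ? Yes; X ∈ τ? Yes.
Axiom (T2/T3): check pairwise unions and intersections of members of τ.
All pairwise intersections and unions checked — each lies in τ. Therefore τ satisfies (T1), (T2), (T3): it IS a topology on X.


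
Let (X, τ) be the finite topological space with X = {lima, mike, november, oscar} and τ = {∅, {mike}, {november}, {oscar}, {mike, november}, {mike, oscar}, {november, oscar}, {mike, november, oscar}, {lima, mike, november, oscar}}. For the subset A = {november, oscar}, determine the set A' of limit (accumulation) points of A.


A' = {lima}

For each x ∈ X, list the open sets U ∈ τ with x ∈ U, then check whether U ∩ (A ∖ {x}) ≠ ∅ for every such U.
  x = lima: opens ∋ x are {lima, mike, november, oscar}; each meets A ∖ {lima}, so x IS a limit point.
  x = mike: open {mike} ∋ x has {mike} ∩ (A ∖ {mike}) = ∅, so x is NOT a limit point.
  x = november: open {november} ∋ x has {november} ∩ (A ∖ {november}) = ∅, so x is NOT a limit point.
  x = oscar: open {oscar} ∋ x has {oscar} ∩ (A ∖ {oscar}) = ∅, so x is NOT a limit point.
Collecting: A' = {lima}.


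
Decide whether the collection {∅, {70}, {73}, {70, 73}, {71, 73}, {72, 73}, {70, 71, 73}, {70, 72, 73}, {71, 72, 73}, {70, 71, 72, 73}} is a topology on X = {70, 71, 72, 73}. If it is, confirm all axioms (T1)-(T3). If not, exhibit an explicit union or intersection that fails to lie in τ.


τ IS a topology on X.

Axiom (T1): ∅ ∈ τ? Yes; X ∈ τ? Yes.
Axiom (T2/T3): check pairwise unions and intersections of members of τ.
All pairwise intersections and unions checked — each lies in τ. Therefore τ satisfies (T1), (T2), (T3): it IS a topology on X.


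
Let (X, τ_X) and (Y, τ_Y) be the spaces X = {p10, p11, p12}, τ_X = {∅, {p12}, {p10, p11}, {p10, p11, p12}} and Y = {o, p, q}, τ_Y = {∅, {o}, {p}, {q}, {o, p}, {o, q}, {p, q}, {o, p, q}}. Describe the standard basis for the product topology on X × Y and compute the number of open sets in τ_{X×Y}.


Basis B = {∅ × ∅, {p12} × {o}, {p12} × {p}, {p12} × {q}, {p10, p11} × {o}, {p10, p11} × {p}, {p10, p11} × {q}, {p12} × {o, p}, {p12} × {o, q}, {p12} × {p, q}, {p10, p11, p12} × {o}, {p10, p11, p12} × {p}, {p10, p11, p12} × {q}, {p12} × {o, p, q}, {p10, p11} × {o, p}, {p10, p11} × {o, q}, {p10, p11} × {p, q}, {p10, p11} × {o, p, q}, {p10, p11, p12} × {o, p}, {p10, p11, p12} × {o, q}, {p10, p11, p12} × {p, q}, {p10, p11, p12} × {o, p, q}}; |τ_{X×Y}| = 64.

Enumerate products U × V with U ∈ τ_X, V ∈ τ_Y (deduplicated):
  ∅ × ∅ = {} (∅)
  {p12} × {o} = {(p12,o)}
  {p12} × {p} = {(p12,p)}
  {p12} × {q} = {(p12,q)}
  {p10, p11} × {o} = {(p10,o), (p11,o)}
  {p10, p11} × {p} = {(p10,p), (p11,p)}
  {p10, p11} × {q} = {(p10,q), (p11,q)}
  {p12} × {o, p} = {(p12,o), (p12,p)}
  {p12} × {o, q} = {(p12,o), (p12,q)}
  {p12} × {p, q} = {(p12,p), (p12,q)}
  {p10, p11, p12} × {o} = {(p10,o), (p11,o), (p12,o)}
  {p10, p11, p12} × {p} = {(p10,p), (p11,p), (p12,p)}
  {p10, p11, p12} × {q} = {(p10,q), (p11,q), (p12,q)}
  {p12} × {o, p, q} = {(p12,o), (p12,p), (p12,q)}
  {p10, p11} × {o, p} = {(p10,o), (p10,p), (p11,o), (p11,p)}
  {p10, p11} × {o, q} = {(p10,o), (p10,q), (p11,o), (p11,q)}
  {p10, p11} × {p, q} = {(p10,p), (p10,q), (p11,p), (p11,q)}
  {p10, p11} × {o, p, q} = {(p10,o), (p10,p), (p10,q), (p11,o), (p11,p), (p11,q)}
  {p10, p11, p12} × {o, p} = {(p10,o), (p10,p), (p11,o), (p11,p), (p12,o), (p12,p)}
  {p10, p11, p12} × {o, q} = {(p10,o), (p10,q), (p11,o), (p11,q), (p12,o), (p12,q)}
  {p10, p11, p12} × {p, q} = {(p10,p), (p10,q), (p11,p), (p11,q), (p12,p), (p12,q)}
  {p10, p11, p12} × {o, p, q} = {(p10,o), (p10,p), (p10,q), (p11,o), (p11,p), (p11,q), (p12,o), (p12,p), (p12,q)}
These 22 distinct sets form the basis B.
Close under arbitrary unions to get τ_{X×Y}; counting gives |τ_{X×Y}| = 64.


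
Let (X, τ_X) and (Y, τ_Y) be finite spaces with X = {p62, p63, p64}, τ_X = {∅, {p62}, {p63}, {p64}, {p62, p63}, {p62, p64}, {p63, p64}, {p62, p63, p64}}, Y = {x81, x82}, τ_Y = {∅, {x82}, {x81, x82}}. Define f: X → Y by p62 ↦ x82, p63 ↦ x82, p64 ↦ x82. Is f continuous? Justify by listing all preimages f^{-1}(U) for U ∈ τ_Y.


f IS continuous.

Compute f^{-1}(U) for each U ∈ τ_Y:
  U = ∅: f^{-1}(U) = ∅ ∈ τ_X ✓.
  U = {x82}: f^{-1}(U) = {p62, p63, p64} ∈ τ_X ✓.
  U = {x81, x82}: f^{-1}(U) = {p62, p63, p64} ∈ τ_X ✓.
Every preimage lies in τ_X, so f IS continuous.


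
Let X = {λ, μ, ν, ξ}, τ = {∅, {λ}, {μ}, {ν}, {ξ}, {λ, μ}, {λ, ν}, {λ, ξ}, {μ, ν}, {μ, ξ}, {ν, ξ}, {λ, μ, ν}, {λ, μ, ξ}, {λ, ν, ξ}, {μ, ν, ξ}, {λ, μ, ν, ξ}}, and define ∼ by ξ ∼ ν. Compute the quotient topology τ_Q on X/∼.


X/∼ = {[λ], [μ], [ν=ξ]}; |τ_Q| = 8.

Equivalence classes: [λ], [μ], [ν=ξ].
Quotient map π: X → X/∼ sends λ ↦ [λ], μ ↦ [μ], ν ↦ [ν=ξ], ξ ↦ [ν=ξ].
For each subset V ⊆ X/∼, compute π^{-1}(V) ⊆ X and check whether π^{-1}(V) ∈ τ. V is open in τ_Q iff π^{-1}(V) ∈ τ.
  V = {}: π^{-1}(V) = ∅ ∈ τ ✓.
  V = {[λ]}: π^{-1}(V) = {λ} ∈ τ ✓.
  V = {[μ]}: π^{-1}(V) = {μ} ∈ τ ✓.
  V = {[λ], [μ]}: π^{-1}(V) = {λ, μ} ∈ τ ✓.
  V = {[ν=ξ]}: π^{-1}(V) = {ν, ξ} ∈ τ ✓.
  V = {[λ], [ν=ξ]}: π^{-1}(V) = {λ, ν, ξ} ∈ τ ✓.
  V = {[μ], [ν=ξ]}: π^{-1}(V) = {μ, ν, ξ} ∈ τ ✓.
  V = {[λ], [μ], [ν=ξ]}: π^{-1}(V) = {λ, μ, ν, ξ} ∈ τ ✓.
Open sets in the quotient: τ_Q = {{}, {[λ]}, {[μ]}, {[λ], [μ]}, {[ν=ξ]}, {[λ], [ν=ξ]}, {[μ], [ν=ξ]}, {[λ], [μ], [ν=ξ]}} (8 elements).


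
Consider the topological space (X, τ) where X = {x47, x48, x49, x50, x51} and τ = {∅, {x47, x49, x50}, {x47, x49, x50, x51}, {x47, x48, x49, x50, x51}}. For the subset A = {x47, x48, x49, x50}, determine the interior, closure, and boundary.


int(A) = {x47, x49, x50}, cl(A) = {x47, x48, x49, x50, x51}, ∂A = {x48, x51}.

Closed sets in (X, τ) are complements of opens:
  closed(X, τ) = {∅, {x48}, {x48, x51}, {x47, x48, x49, x50, x51}}.
int(A) = ⋃ {U ∈ τ : U ⊆ A}. Opens contained in A: ∅, {x47, x49, x50}.
Taking the union of these: int(A) = {x47, x49, x50}.
cl(A) = ⋂ {C closed : A ⊆ C}. Closed sets containing A: {x47, x48, x49, x50, x51}.
Intersecting these: cl(A) = {x47, x48, x49, x50, x51}.
∂A = cl(A) ∖ int(A) = {x47, x48, x49, x50, x51} ∖ {x47, x49, x50} = {x48, x51}.


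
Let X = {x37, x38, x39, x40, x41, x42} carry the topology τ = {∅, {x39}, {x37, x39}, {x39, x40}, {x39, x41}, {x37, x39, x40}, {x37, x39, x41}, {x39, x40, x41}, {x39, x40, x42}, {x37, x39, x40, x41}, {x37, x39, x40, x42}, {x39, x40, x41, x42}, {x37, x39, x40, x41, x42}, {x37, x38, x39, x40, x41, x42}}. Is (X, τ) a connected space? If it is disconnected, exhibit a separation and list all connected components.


(X, τ) is connected.

Find clopen sets (U ∈ τ with X ∖ U ∈ τ):
  U = ∅, X ∖ U = {x37, x38, x39, x40, x41, x42} — both open, so U is clopen.
  U = {x37, x38, x39, x40, x41, x42}, X ∖ U = ∅ — both open, so U is clopen.
Only trivial clopens (∅ and X) exist, so (X, τ) is connected.
Compute connected components by grouping points that agree on all clopens:
  component: {x37, x38, x39, x40, x41, x42}


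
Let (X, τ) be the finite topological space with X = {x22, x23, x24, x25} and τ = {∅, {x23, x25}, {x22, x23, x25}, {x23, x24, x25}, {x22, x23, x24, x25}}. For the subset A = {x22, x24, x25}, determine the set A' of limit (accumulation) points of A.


A' = {x22, x23, x24}

For each x ∈ X, list the open sets U ∈ τ with x ∈ U, then check whether U ∩ (A ∖ {x}) ≠ ∅ for every such U.
  x = x22: opens ∋ x are {x22, x23, x25}, {x22, x23, x24, x25}; each meets A ∖ {x22}, so x IS a limit point.
  x = x23: opens ∋ x are {x23, x25}, {x22, x23, x25}, {x23, x24, x25}, {x22, x23, x24, x25}; each meets A ∖ {x23}, so x IS a limit point.
  x = x24: opens ∋ x are {x23, x24, x25}, {x22, x23, x24, x25}; each meets A ∖ {x24}, so x IS a limit point.
  x = x25: open {x23, x25} ∋ x has {x23, x25} ∩ (A ∖ {x25}) = ∅, so x is NOT a limit point.
Collecting: A' = {x22, x23, x24}.


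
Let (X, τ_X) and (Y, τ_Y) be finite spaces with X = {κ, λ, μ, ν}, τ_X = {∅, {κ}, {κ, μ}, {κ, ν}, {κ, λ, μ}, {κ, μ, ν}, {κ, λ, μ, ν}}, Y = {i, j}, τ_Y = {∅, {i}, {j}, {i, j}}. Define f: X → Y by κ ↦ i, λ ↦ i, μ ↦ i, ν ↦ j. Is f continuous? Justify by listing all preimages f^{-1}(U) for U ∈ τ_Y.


f is NOT continuous.

Compute f^{-1}(U) for each U ∈ τ_Y:
  U = ∅: f^{-1}(U) = ∅ ∈ τ_X ✓.
  U = {i}: f^{-1}(U) = {κ, λ, μ} ∈ τ_X ✓.
  U = {j}: f^{-1}(U) = {ν} ∉ τ_X ✗.
  U = {i, j}: f^{-1}(U) = {κ, λ, μ, ν} ∈ τ_X ✓.
Found U = {j} with f^{-1}(U) = {ν} not in τ_X. Therefore f is NOT continuous.


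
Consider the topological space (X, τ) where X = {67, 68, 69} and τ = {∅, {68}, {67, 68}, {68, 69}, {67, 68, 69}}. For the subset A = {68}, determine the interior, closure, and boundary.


int(A) = {68}, cl(A) = {67, 68, 69}, ∂A = {67, 69}.

Closed sets in (X, τ) are complements of opens:
  closed(X, τ) = {∅, {67}, {69}, {67, 69}, {67, 68, 69}}.
int(A) = ⋃ {U ∈ τ : U ⊆ A}. Opens contained in A: ∅, {68}.
Taking the union of these: int(A) = {68}.
cl(A) = ⋂ {C closed : A ⊆ C}. Closed sets containing A: {67, 68, 69}.
Intersecting these: cl(A) = {67, 68, 69}.
∂A = cl(A) ∖ int(A) = {67, 68, 69} ∖ {68} = {67, 69}.


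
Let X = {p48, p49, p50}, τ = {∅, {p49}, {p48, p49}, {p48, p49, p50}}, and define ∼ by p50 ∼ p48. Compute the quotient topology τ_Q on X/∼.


X/∼ = {[p48=p50], [p49]}; |τ_Q| = 3.

Equivalence classes: [p48=p50], [p49].
Quotient map π: X → X/∼ sends p48 ↦ [p48=p50], p49 ↦ [p49], p50 ↦ [p48=p50].
For each subset V ⊆ X/∼, compute π^{-1}(V) ⊆ X and check whether π^{-1}(V) ∈ τ. V is open in τ_Q iff π^{-1}(V) ∈ τ.
  V = {}: π^{-1}(V) = ∅ ∈ τ ✓.
  V = {[p48=p50]}: π^{-1}(V) = {p48, p50} ∉ τ ✗.
  V = {[p49]}: π^{-1}(V) = {p49} ∈ τ ✓.
  V = {[p48=p50], [p49]}: π^{-1}(V) = {p48, p49, p50} ∈ τ ✓.
Open sets in the quotient: τ_Q = {{}, {[p49]}, {[p48=p50], [p49]}} (3 elements).


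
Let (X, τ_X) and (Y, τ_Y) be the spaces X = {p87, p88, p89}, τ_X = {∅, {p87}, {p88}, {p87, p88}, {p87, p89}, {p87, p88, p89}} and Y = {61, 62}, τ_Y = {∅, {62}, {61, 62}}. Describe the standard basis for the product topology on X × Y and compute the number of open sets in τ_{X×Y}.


Basis B = {∅ × ∅, {p87} × {62}, {p88} × {62}, {p87} × {61, 62}, {p87, p88} × {62}, {p87, p89} × {62}, {p88} × {61, 62}, {p87, p88, p89} × {62}, {p87, p88} × {61, 62}, {p87, p89} × {61, 62}, {p87, p88, p89} × {61, 62}}; |τ_{X×Y}| = 18.

Enumerate products U × V with U ∈ τ_X, V ∈ τ_Y (deduplicated):
  ∅ × ∅ = {} (∅)
  {p87} × {62} = {(p87,62)}
  {p88} × {62} = {(p88,62)}
  {p87} × {61, 62} = {(p87,61), (p87,62)}
  {p87, p88} × {62} = {(p87,62), (p88,62)}
  {p87, p89} × {62} = {(p87,62), (p89,62)}
  {p88} × {61, 62} = {(p88,61), (p88,62)}
  {p87, p88, p89} × {62} = {(p87,62), (p88,62), (p89,62)}
  {p87, p88} × {61, 62} = {(p87,61), (p87,62), (p88,61), (p88,62)}
  {p87, p89} × {61, 62} = {(p87,61), (p87,62), (p89,61), (p89,62)}
  {p87, p88, p89} × {61, 62} = {(p87,61), (p87,62), (p88,61), (p88,62), (p89,61), (p89,62)}
These 11 distinct sets form the basis B.
Close under arbitrary unions to get τ_{X×Y}; counting gives |τ_{X×Y}| = 18.


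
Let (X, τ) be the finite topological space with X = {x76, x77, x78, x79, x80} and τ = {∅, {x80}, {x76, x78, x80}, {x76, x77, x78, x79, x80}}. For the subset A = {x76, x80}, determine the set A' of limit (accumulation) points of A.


A' = {x76, x77, x78, x79}

For each x ∈ X, list the open sets U ∈ τ with x ∈ U, then check whether U ∩ (A ∖ {x}) ≠ ∅ for every such U.
  x = x76: opens ∋ x are {x76, x78, x80}, {x76, x77, x78, x79, x80}; each meets A ∖ {x76}, so x IS a limit point.
  x = x77: opens ∋ x are {x76, x77, x78, x79, x80}; each meets A ∖ {x77}, so x IS a limit point.
  x = x78: opens ∋ x are {x76, x78, x80}, {x76, x77, x78, x79, x80}; each meets A ∖ {x78}, so x IS a limit point.
  x = x79: opens ∋ x are {x76, x77, x78, x79, x80}; each meets A ∖ {x79}, so x IS a limit point.
  x = x80: open {x80} ∋ x has {x80} ∩ (A ∖ {x80}) = ∅, so x is NOT a limit point.
Collecting: A' = {x76, x77, x78, x79}.


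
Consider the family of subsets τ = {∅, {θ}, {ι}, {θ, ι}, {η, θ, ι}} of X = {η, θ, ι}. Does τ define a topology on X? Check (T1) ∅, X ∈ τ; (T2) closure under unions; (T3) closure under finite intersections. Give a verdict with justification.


τ IS a topology on X.

Axiom (T1): ∅ ∈ τ? Yes; X ∈ τ? Yes.
Axiom (T2/T3): check pairwise unions and intersections of members of τ.
All pairwise intersections and unions checked — each lies in τ. Therefore τ satisfies (T1), (T2), (T3): it IS a topology on X.


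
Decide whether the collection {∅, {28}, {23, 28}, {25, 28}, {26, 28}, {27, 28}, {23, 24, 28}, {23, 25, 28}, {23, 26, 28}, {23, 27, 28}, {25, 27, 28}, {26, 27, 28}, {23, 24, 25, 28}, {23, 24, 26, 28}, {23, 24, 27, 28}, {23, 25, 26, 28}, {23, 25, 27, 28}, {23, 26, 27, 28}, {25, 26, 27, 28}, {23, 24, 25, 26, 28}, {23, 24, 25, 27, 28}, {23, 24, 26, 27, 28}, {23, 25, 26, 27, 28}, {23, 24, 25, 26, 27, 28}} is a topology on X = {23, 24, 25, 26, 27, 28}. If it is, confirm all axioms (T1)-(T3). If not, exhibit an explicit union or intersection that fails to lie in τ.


τ is NOT a topology on X.

Axiom (T1): ∅ ∈ τ? Yes; X ∈ τ? Yes.
Axiom (T2/T3): check pairwise unions and intersections of members of τ.
Counterexample for (T2): {25, 28} ∪ {26, 28} = {25, 26, 28} ∉ τ. Therefore τ is NOT a topology.


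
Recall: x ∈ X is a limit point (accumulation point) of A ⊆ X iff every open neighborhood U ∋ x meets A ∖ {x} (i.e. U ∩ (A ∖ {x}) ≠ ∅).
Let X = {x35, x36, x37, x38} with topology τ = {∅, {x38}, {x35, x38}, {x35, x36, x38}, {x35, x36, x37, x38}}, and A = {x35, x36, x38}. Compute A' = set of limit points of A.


A' = {x35, x36, x37}

For each x ∈ X, list the open sets U ∈ τ with x ∈ U, then check whether U ∩ (A ∖ {x}) ≠ ∅ for every such U.
  x = x35: opens ∋ x are {x35, x38}, {x35, x36, x38}, {x35, x36, x37, x38}; each meets A ∖ {x35}, so x IS a limit point.
  x = x36: opens ∋ x are {x35, x36, x38}, {x35, x36, x37, x38}; each meets A ∖ {x36}, so x IS a limit point.
  x = x37: opens ∋ x are {x35, x36, x37, x38}; each meets A ∖ {x37}, so x IS a limit point.
  x = x38: open {x38} ∋ x has {x38} ∩ (A ∖ {x38}) = ∅, so x is NOT a limit point.
Collecting: A' = {x35, x36, x37}.


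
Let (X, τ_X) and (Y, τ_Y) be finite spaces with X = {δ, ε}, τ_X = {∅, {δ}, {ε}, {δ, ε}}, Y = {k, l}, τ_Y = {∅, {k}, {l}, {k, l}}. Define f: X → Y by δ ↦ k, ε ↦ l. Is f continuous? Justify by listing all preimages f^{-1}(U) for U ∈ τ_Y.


f IS continuous.

Compute f^{-1}(U) for each U ∈ τ_Y:
  U = ∅: f^{-1}(U) = ∅ ∈ τ_X ✓.
  U = {k}: f^{-1}(U) = {δ} ∈ τ_X ✓.
  U = {l}: f^{-1}(U) = {ε} ∈ τ_X ✓.
  U = {k, l}: f^{-1}(U) = {δ, ε} ∈ τ_X ✓.
Every preimage lies in τ_X, so f IS continuous.


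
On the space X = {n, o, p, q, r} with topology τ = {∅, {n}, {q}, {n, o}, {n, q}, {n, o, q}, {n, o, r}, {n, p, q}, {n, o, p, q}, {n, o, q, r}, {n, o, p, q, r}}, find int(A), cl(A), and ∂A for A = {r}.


int(A) = ∅, cl(A) = {r}, ∂A = {r}.

Closed sets in (X, τ) are complements of opens:
  closed(X, τ) = {∅, {p}, {r}, {o, r}, {p, q}, {p, r}, {o, p, r}, {p, q, r}, {n, o, p, r}, {o, p, q, r}, {n, o, p, q, r}}.
int(A) = ⋃ {U ∈ τ : U ⊆ A}. Opens contained in A: ∅.
Taking the union of these: int(A) = ∅.
cl(A) = ⋂ {C closed : A ⊆ C}. Closed sets containing A: {r}, {o, r}, {p, r}, {o, p, r}, {p, q, r}, {n, o, p, r}, {o, p, q, r}, {n, o, p, q, r}.
Intersecting these: cl(A) = {r}.
∂A = cl(A) ∖ int(A) = {r} ∖ ∅ = {r}.


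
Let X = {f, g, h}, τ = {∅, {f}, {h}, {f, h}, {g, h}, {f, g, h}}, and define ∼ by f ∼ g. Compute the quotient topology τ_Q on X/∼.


X/∼ = {[f=g], [h]}; |τ_Q| = 3.

Equivalence classes: [f=g], [h].
Quotient map π: X → X/∼ sends f ↦ [f=g], g ↦ [f=g], h ↦ [h].
For each subset V ⊆ X/∼, compute π^{-1}(V) ⊆ X and check whether π^{-1}(V) ∈ τ. V is open in τ_Q iff π^{-1}(V) ∈ τ.
  V = {}: π^{-1}(V) = ∅ ∈ τ ✓.
  V = {[f=g]}: π^{-1}(V) = {f, g} ∉ τ ✗.
  V = {[h]}: π^{-1}(V) = {h} ∈ τ ✓.
  V = {[f=g], [h]}: π^{-1}(V) = {f, g, h} ∈ τ ✓.
Open sets in the quotient: τ_Q = {{}, {[h]}, {[f=g], [h]}} (3 elements).


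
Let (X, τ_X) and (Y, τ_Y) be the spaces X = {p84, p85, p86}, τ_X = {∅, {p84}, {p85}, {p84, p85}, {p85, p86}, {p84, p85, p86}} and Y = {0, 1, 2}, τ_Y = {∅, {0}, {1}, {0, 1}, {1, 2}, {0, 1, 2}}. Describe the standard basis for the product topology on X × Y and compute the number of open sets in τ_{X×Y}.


Basis B = {∅ × ∅, {p84} × {0}, {p84} × {1}, {p85} × {0}, {p85} × {1}, {p84} × {0, 1}, {p84, p85} × {0}, {p84} × {1, 2}, {p84, p85} × {1}, {p85} × {0, 1}, {p85, p86} × {0}, {p85} × {1, 2}, {p85, p86} × {1}, {p84} × {0, 1, 2}, {p84, p85, p86} × {0}, {p84, p85, p86} × {1}, {p85} × {0, 1, 2}, {p84, p85} × {0, 1}, {p84, p85} × {1, 2}, {p85, p86} × {0, 1}, {p85, p86} × {1, 2}, {p84, p85} × {0, 1, 2}, {p84, p85, p86} × {0, 1}, {p84, p85, p86} × {1, 2}, {p85, p86} × {0, 1, 2}, {p84, p85, p86} × {0, 1, 2}}; |τ_{X×Y}| = 108.

Enumerate products U × V with U ∈ τ_X, V ∈ τ_Y (deduplicated):
  ∅ × ∅ = {} (∅)
  {p84} × {0} = {(p84,0)}
  {p84} × {1} = {(p84,1)}
  {p85} × {0} = {(p85,0)}
  {p85} × {1} = {(p85,1)}
  {p84} × {0, 1} = {(p84,0), (p84,1)}
  {p84, p85} × {0} = {(p84,0), (p85,0)}
  {p84} × {1, 2} = {(p84,1), (p84,2)}
  {p84, p85} × {1} = {(p84,1), (p85,1)}
  {p85} × {0, 1} = {(p85,0), (p85,1)}
  {p85, p86} × {0} = {(p85,0), (p86,0)}
  {p85} × {1, 2} = {(p85,1), (p85,2)}
  {p85, p86} × {1} = {(p85,1), (p86,1)}
  {p84} × {0, 1, 2} = {(p84,0), (p84,1), (p84,2)}
  {p84, p85, p86} × {0} = {(p84,0), (p85,0), (p86,0)}
  {p84, p85, p86} × {1} = {(p84,1), (p85,1), (p86,1)}
  {p85} × {0, 1, 2} = {(p85,0), (p85,1), (p85,2)}
  {p84, p85} × {0, 1} = {(p84,0), (p84,1), (p85,0), (p85,1)}
  {p84, p85} × {1, 2} = {(p84,1), (p84,2), (p85,1), (p85,2)}
  {p85, p86} × {0, 1} = {(p85,0), (p85,1), (p86,0), (p86,1)}
  {p85, p86} × {1, 2} = {(p85,1), (p85,2), (p86,1), (p86,2)}
  {p84, p85} × {0, 1, 2} = {(p84,0), (p84,1), (p84,2), (p85,0), (p85,1), (p85,2)}
  {p84, p85, p86} × {0, 1} = {(p84,0), (p84,1), (p85,0), (p85,1), (p86,0), (p86,1)}
  {p84, p85, p86} × {1, 2} = {(p84,1), (p84,2), (p85,1), (p85,2), (p86,1), (p86,2)}
  {p85, p86} × {0, 1, 2} = {(p85,0), (p85,1), (p85,2), (p86,0), (p86,1), (p86,2)}
  {p84, p85, p86} × {0, 1, 2} = {(p84,0), (p84,1), (p84,2), (p85,0), (p85,1), (p85,2), (p86,0), (p86,1), (p86,2)}
These 26 distinct sets form the basis B.
Close under arbitrary unions to get τ_{X×Y}; counting gives |τ_{X×Y}| = 108.


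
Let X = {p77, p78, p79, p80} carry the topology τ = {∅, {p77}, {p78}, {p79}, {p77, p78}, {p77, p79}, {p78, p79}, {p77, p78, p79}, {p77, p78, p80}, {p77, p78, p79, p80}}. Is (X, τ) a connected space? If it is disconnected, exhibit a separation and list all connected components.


(X, τ) is disconnected; components = [{p79}, {p77, p78, p80}].

Find clopen sets (U ∈ τ with X ∖ U ∈ τ):
  U = ∅, X ∖ U = {p77, p78, p79, p80} — both open, so U is clopen.
  U = {p79}, X ∖ U = {p77, p78, p80} — both open, so U is clopen.
  U = {p77, p78, p80}, X ∖ U = {p79} — both open, so U is clopen.
  U = {p77, p78, p79, p80}, X ∖ U = ∅ — both open, so U is clopen.
Nontrivial clopen(s) exist: e.g. {p79}. So (X, τ) is disconnected.
Compute connected components by grouping points that agree on all clopens:
  component: {p79}
  component: {p77, p78, p80}


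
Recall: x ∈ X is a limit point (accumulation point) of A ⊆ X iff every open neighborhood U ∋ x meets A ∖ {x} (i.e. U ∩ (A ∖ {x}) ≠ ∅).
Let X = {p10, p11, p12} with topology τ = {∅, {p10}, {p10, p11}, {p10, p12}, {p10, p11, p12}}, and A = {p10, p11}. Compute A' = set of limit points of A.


A' = {p11, p12}

For each x ∈ X, list the open sets U ∈ τ with x ∈ U, then check whether U ∩ (A ∖ {x}) ≠ ∅ for every such U.
  x = p10: open {p10} ∋ x has {p10} ∩ (A ∖ {p10}) = ∅, so x is NOT a limit point.
  x = p11: opens ∋ x are {p10, p11}, {p10, p11, p12}; each meets A ∖ {p11}, so x IS a limit point.
  x = p12: opens ∋ x are {p10, p12}, {p10, p11, p12}; each meets A ∖ {p12}, so x IS a limit point.
Collecting: A' = {p11, p12}.


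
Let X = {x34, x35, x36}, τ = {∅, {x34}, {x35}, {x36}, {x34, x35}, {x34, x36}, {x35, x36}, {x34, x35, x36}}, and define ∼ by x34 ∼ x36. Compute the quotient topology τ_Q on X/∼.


X/∼ = {[x34=x36], [x35]}; |τ_Q| = 4.

Equivalence classes: [x34=x36], [x35].
Quotient map π: X → X/∼ sends x34 ↦ [x34=x36], x35 ↦ [x35], x36 ↦ [x34=x36].
For each subset V ⊆ X/∼, compute π^{-1}(V) ⊆ X and check whether π^{-1}(V) ∈ τ. V is open in τ_Q iff π^{-1}(V) ∈ τ.
  V = {}: π^{-1}(V) = ∅ ∈ τ ✓.
  V = {[x34=x36]}: π^{-1}(V) = {x34, x36} ∈ τ ✓.
  V = {[x35]}: π^{-1}(V) = {x35} ∈ τ ✓.
  V = {[x34=x36], [x35]}: π^{-1}(V) = {x34, x35, x36} ∈ τ ✓.
Open sets in the quotient: τ_Q = {{}, {[x34=x36]}, {[x35]}, {[x34=x36], [x35]}} (4 elements).


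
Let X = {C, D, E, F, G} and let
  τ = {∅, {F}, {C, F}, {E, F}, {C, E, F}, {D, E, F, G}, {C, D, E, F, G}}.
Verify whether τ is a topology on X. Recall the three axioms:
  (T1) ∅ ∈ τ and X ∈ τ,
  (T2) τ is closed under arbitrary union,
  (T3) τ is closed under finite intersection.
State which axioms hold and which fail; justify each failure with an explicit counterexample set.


τ IS a topology on X.

Axiom (T1): ∅ ∈ τ? Yes; X ∈ τ? Yes.
Axiom (T2/T3): check pairwise unions and intersections of members of τ.
All pairwise intersections and unions checked — each lies in τ. Therefore τ satisfies (T1), (T2), (T3): it IS a topology on X.


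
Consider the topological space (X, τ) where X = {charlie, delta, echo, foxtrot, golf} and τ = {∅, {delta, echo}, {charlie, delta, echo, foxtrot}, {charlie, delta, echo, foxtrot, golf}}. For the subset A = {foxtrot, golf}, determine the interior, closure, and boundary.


int(A) = ∅, cl(A) = {charlie, foxtrot, golf}, ∂A = {charlie, foxtrot, golf}.

Closed sets in (X, τ) are complements of opens:
  closed(X, τ) = {∅, {golf}, {charlie, foxtrot, golf}, {charlie, delta, echo, foxtrot, golf}}.
int(A) = ⋃ {U ∈ τ : U ⊆ A}. Opens contained in A: ∅.
Taking the union of these: int(A) = ∅.
cl(A) = ⋂ {C closed : A ⊆ C}. Closed sets containing A: {charlie, foxtrot, golf}, {charlie, delta, echo, foxtrot, golf}.
Intersecting these: cl(A) = {charlie, foxtrot, golf}.
∂A = cl(A) ∖ int(A) = {charlie, foxtrot, golf} ∖ ∅ = {charlie, foxtrot, golf}.


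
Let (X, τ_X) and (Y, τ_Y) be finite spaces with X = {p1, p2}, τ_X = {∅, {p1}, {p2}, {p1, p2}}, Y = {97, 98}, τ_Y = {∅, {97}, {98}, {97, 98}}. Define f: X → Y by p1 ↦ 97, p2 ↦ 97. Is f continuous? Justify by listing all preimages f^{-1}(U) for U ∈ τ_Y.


f IS continuous.

Compute f^{-1}(U) for each U ∈ τ_Y:
  U = ∅: f^{-1}(U) = ∅ ∈ τ_X ✓.
  U = {97}: f^{-1}(U) = {p1, p2} ∈ τ_X ✓.
  U = {98}: f^{-1}(U) = ∅ ∈ τ_X ✓.
  U = {97, 98}: f^{-1}(U) = {p1, p2} ∈ τ_X ✓.
Every preimage lies in τ_X, so f IS continuous.


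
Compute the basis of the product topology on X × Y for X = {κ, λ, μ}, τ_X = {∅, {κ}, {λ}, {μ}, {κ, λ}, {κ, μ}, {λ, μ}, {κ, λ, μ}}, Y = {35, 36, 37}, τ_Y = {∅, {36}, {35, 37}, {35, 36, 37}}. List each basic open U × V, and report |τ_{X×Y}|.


Basis B = {∅ × ∅, {κ} × {36}, {λ} × {36}, {μ} × {36}, {κ} × {35, 37}, {κ, λ} × {36}, {κ, μ} × {36}, {λ} × {35, 37}, {λ, μ} × {36}, {μ} × {35, 37}, {κ} × {35, 36, 37}, {κ, λ, μ} × {36}, {λ} × {35, 36, 37}, {μ} × {35, 36, 37}, {κ, λ} × {35, 37}, {κ, μ} × {35, 37}, {λ, μ} × {35, 37}, {κ, λ} × {35, 36, 37}, {κ, μ} × {35, 36, 37}, {κ, λ, μ} × {35, 37}, {λ, μ} × {35, 36, 37}, {κ, λ, μ} × {35, 36, 37}}; |τ_{X×Y}| = 64.

Enumerate products U × V with U ∈ τ_X, V ∈ τ_Y (deduplicated):
  ∅ × ∅ = {} (∅)
  {κ} × {36} = {(κ,36)}
  {λ} × {36} = {(λ,36)}
  {μ} × {36} = {(μ,36)}
  {κ} × {35, 37} = {(κ,35), (κ,37)}
  {κ, λ} × {36} = {(κ,36), (λ,36)}
  {κ, μ} × {36} = {(κ,36), (μ,36)}
  {λ} × {35, 37} = {(λ,35), (λ,37)}
  {λ, μ} × {36} = {(λ,36), (μ,36)}
  {μ} × {35, 37} = {(μ,35), (μ,37)}
  {κ} × {35, 36, 37} = {(κ,35), (κ,36), (κ,37)}
  {κ, λ, μ} × {36} = {(κ,36), (λ,36), (μ,36)}
  {λ} × {35, 36, 37} = {(λ,35), (λ,36), (λ,37)}
  {μ} × {35, 36, 37} = {(μ,35), (μ,36), (μ,37)}
  {κ, λ} × {35, 37} = {(κ,35), (κ,37), (λ,35), (λ,37)}
  {κ, μ} × {35, 37} = {(κ,35), (κ,37), (μ,35), (μ,37)}
  {λ, μ} × {35, 37} = {(λ,35), (λ,37), (μ,35), (μ,37)}
  {κ, λ} × {35, 36, 37} = {(κ,35), (κ,36), (κ,37), (λ,35), (λ,36), (λ,37)}
  {κ, μ} × {35, 36, 37} = {(κ,35), (κ,36), (κ,37), (μ,35), (μ,36), (μ,37)}
  {κ, λ, μ} × {35, 37} = {(κ,35), (κ,37), (λ,35), (λ,37), (μ,35), (μ,37)}
  {λ, μ} × {35, 36, 37} = {(λ,35), (λ,36), (λ,37), (μ,35), (μ,36), (μ,37)}
  {κ, λ, μ} × {35, 36, 37} = {(κ,35), (κ,36), (κ,37), (λ,35), (λ,36), (λ,37), (μ,35), (μ,36), (μ,37)}
These 22 distinct sets form the basis B.
Close under arbitrary unions to get τ_{X×Y}; counting gives |τ_{X×Y}| = 64.


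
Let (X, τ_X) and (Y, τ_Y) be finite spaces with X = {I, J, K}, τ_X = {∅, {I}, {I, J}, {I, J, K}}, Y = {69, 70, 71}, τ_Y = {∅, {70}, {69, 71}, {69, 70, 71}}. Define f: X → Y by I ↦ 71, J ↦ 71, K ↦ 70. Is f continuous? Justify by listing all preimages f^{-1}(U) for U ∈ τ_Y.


f is NOT continuous.

Compute f^{-1}(U) for each U ∈ τ_Y:
  U = ∅: f^{-1}(U) = ∅ ∈ τ_X ✓.
  U = {70}: f^{-1}(U) = {K} ∉ τ_X ✗.
  U = {69, 71}: f^{-1}(U) = {I, J} ∈ τ_X ✓.
  U = {69, 70, 71}: f^{-1}(U) = {I, J, K} ∈ τ_X ✓.
Found U = {70} with f^{-1}(U) = {K} not in τ_X. Therefore f is NOT continuous.


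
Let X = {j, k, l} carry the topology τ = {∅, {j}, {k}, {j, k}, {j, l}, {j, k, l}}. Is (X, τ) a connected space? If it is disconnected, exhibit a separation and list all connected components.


(X, τ) is disconnected; components = [{k}, {j, l}].

Find clopen sets (U ∈ τ with X ∖ U ∈ τ):
  U = ∅, X ∖ U = {j, k, l} — both open, so U is clopen.
  U = {k}, X ∖ U = {j, l} — both open, so U is clopen.
  U = {j, l}, X ∖ U = {k} — both open, so U is clopen.
  U = {j, k, l}, X ∖ U = ∅ — both open, so U is clopen.
Nontrivial clopen(s) exist: e.g. {j, l}. So (X, τ) is disconnected.
Compute connected components by grouping points that agree on all clopens:
  component: {k}
  component: {j, l}


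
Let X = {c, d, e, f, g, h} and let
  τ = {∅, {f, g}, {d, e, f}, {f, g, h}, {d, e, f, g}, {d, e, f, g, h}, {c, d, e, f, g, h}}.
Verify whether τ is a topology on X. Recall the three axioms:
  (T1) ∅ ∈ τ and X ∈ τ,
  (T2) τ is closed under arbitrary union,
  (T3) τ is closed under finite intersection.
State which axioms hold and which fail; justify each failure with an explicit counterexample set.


τ is NOT a topology on X.

Axiom (T1): ∅ ∈ τ? Yes; X ∈ τ? Yes.
Axiom (T2/T3): check pairwise unions and intersections of members of τ.
Counterexample for (T3): {f, g} ∩ {d, e, f} = {f} ∉ τ. Therefore τ is NOT a topology.


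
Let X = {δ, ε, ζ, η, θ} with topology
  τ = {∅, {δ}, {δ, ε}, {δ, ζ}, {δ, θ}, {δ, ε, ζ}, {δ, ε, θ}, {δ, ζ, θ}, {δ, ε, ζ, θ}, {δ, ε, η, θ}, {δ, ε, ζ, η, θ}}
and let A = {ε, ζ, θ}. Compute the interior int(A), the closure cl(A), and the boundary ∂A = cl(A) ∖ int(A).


int(A) = ∅, cl(A) = {ε, ζ, η, θ}, ∂A = {ε, ζ, η, θ}.

Closed sets in (X, τ) are complements of opens:
  closed(X, τ) = {∅, {ζ}, {η}, {ε, η}, {ζ, η}, {η, θ}, {ε, ζ, η}, {ε, η, θ}, {ζ, η, θ}, {ε, ζ, η, θ}, {δ, ε, ζ, η, θ}}.
int(A) = ⋃ {U ∈ τ : U ⊆ A}. Opens contained in A: ∅.
Taking the union of these: int(A) = ∅.
cl(A) = ⋂ {C closed : A ⊆ C}. Closed sets containing A: {ε, ζ, η, θ}, {δ, ε, ζ, η, θ}.
Intersecting these: cl(A) = {ε, ζ, η, θ}.
∂A = cl(A) ∖ int(A) = {ε, ζ, η, θ} ∖ ∅ = {ε, ζ, η, θ}.


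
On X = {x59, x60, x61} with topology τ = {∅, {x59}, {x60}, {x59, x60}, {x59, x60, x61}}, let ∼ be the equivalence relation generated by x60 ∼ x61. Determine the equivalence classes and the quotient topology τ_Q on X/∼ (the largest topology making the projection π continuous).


X/∼ = {[x59], [x60=x61]}; |τ_Q| = 3.

Equivalence classes: [x59], [x60=x61].
Quotient map π: X → X/∼ sends x59 ↦ [x59], x60 ↦ [x60=x61], x61 ↦ [x60=x61].
For each subset V ⊆ X/∼, compute π^{-1}(V) ⊆ X and check whether π^{-1}(V) ∈ τ. V is open in τ_Q iff π^{-1}(V) ∈ τ.
  V = {}: π^{-1}(V) = ∅ ∈ τ ✓.
  V = {[x59]}: π^{-1}(V) = {x59} ∈ τ ✓.
  V = {[x60=x61]}: π^{-1}(V) = {x60, x61} ∉ τ ✗.
  V = {[x59], [x60=x61]}: π^{-1}(V) = {x59, x60, x61} ∈ τ ✓.
Open sets in the quotient: τ_Q = {{}, {[x59]}, {[x59], [x60=x61]}} (3 elements).


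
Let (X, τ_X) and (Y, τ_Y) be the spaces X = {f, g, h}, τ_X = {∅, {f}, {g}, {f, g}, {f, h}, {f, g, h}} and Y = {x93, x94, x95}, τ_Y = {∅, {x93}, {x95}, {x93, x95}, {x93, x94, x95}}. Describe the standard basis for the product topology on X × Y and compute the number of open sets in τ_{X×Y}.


Basis B = {∅ × ∅, {f} × {x93}, {f} × {x95}, {g} × {x93}, {g} × {x95}, {f} × {x93, x95}, {f, g} × {x93}, {f, h} × {x93}, {f, g} × {x95}, {f, h} × {x95}, {g} × {x93, x95}, {f} × {x93, x94, x95}, {f, g, h} × {x93}, {f, g, h} × {x95}, {g} × {x93, x94, x95}, {f, g} × {x93, x95}, {f, h} × {x93, x95}, {f, g} × {x93, x94, x95}, {f, h} × {x93, x94, x95}, {f, g, h} × {x93, x95}, {f, g, h} × {x93, x94, x95}}; |τ_{X×Y}| = 70.

Enumerate products U × V with U ∈ τ_X, V ∈ τ_Y (deduplicated):
  ∅ × ∅ = {} (∅)
  {f} × {x93} = {(f,x93)}
  {f} × {x95} = {(f,x95)}
  {g} × {x93} = {(g,x93)}
  {g} × {x95} = {(g,x95)}
  {f} × {x93, x95} = {(f,x93), (f,x95)}
  {f, g} × {x93} = {(f,x93), (g,x93)}
  {f, h} × {x93} = {(f,x93), (h,x93)}
  {f, g} × {x95} = {(f,x95), (g,x95)}
  {f, h} × {x95} = {(f,x95), (h,x95)}
  {g} × {x93, x95} = {(g,x93), (g,x95)}
  {f} × {x93, x94, x95} = {(f,x93), (f,x94), (f,x95)}
  {f, g, h} × {x93} = {(f,x93), (g,x93), (h,x93)}
  {f, g, h} × {x95} = {(f,x95), (g,x95), (h,x95)}
  {g} × {x93, x94, x95} = {(g,x93), (g,x94), (g,x95)}
  {f, g} × {x93, x95} = {(f,x93), (f,x95), (g,x93), (g,x95)}
  {f, h} × {x93, x95} = {(f,x93), (f,x95), (h,x93), (h,x95)}
  {f, g} × {x93, x94, x95} = {(f,x93), (f,x94), (f,x95), (g,x93), (g,x94), (g,x95)}
  {f, h} × {x93, x94, x95} = {(f,x93), (f,x94), (f,x95), (h,x93), (h,x94), (h,x95)}
  {f, g, h} × {x93, x95} = {(f,x93), (f,x95), (g,x93), (g,x95), (h,x93), (h,x95)}
  {f, g, h} × {x93, x94, x95} = {(f,x93), (f,x94), (f,x95), (g,x93), (g,x94), (g,x95), (h,x93), (h,x94), (h,x95)}
These 21 distinct sets form the basis B.
Close under arbitrary unions to get τ_{X×Y}; counting gives |τ_{X×Y}| = 70.


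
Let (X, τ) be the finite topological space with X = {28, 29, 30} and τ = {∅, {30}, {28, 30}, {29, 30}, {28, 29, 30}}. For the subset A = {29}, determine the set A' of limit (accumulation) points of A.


A' = ∅

For each x ∈ X, list the open sets U ∈ τ with x ∈ U, then check whether U ∩ (A ∖ {x}) ≠ ∅ for every such U.
  x = 28: open {28, 30} ∋ x has {28, 30} ∩ (A ∖ {28}) = ∅, so x is NOT a limit point.
  x = 29: open {29, 30} ∋ x has {29, 30} ∩ (A ∖ {29}) = ∅, so x is NOT a limit point.
  x = 30: open {30} ∋ x has {30} ∩ (A ∖ {30}) = ∅, so x is NOT a limit point.
Collecting: A' = ∅.


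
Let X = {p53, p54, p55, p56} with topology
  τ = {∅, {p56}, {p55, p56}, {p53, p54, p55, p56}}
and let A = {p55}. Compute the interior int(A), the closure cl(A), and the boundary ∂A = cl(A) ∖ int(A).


int(A) = ∅, cl(A) = {p53, p54, p55}, ∂A = {p53, p54, p55}.

Closed sets in (X, τ) are complements of opens:
  closed(X, τ) = {∅, {p53, p54}, {p53, p54, p55}, {p53, p54, p55, p56}}.
int(A) = ⋃ {U ∈ τ : U ⊆ A}. Opens contained in A: ∅.
Taking the union of these: int(A) = ∅.
cl(A) = ⋂ {C closed : A ⊆ C}. Closed sets containing A: {p53, p54, p55}, {p53, p54, p55, p56}.
Intersecting these: cl(A) = {p53, p54, p55}.
∂A = cl(A) ∖ int(A) = {p53, p54, p55} ∖ ∅ = {p53, p54, p55}.


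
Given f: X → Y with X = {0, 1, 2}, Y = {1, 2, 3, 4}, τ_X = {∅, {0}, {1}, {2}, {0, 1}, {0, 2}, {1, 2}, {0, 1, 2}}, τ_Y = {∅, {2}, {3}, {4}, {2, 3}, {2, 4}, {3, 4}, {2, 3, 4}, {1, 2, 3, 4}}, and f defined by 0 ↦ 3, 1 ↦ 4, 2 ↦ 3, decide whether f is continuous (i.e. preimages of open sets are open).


f IS continuous.

Compute f^{-1}(U) for each U ∈ τ_Y:
  U = ∅: f^{-1}(U) = ∅ ∈ τ_X ✓.
  U = {2}: f^{-1}(U) = ∅ ∈ τ_X ✓.
  U = {3}: f^{-1}(U) = {0, 2} ∈ τ_X ✓.
  U = {4}: f^{-1}(U) = {1} ∈ τ_X ✓.
  U = {2, 3}: f^{-1}(U) = {0, 2} ∈ τ_X ✓.
  U = {2, 4}: f^{-1}(U) = {1} ∈ τ_X ✓.
  U = {3, 4}: f^{-1}(U) = {0, 1, 2} ∈ τ_X ✓.
  U = {2, 3, 4}: f^{-1}(U) = {0, 1, 2} ∈ τ_X ✓.
  U = {1, 2, 3, 4}: f^{-1}(U) = {0, 1, 2} ∈ τ_X ✓.
Every preimage lies in τ_X, so f IS continuous.


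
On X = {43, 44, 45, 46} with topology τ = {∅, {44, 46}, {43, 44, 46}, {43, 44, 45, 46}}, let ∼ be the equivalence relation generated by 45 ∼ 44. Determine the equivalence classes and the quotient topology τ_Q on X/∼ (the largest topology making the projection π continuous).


X/∼ = {[43], [44=45], [46]}; |τ_Q| = 2.

Equivalence classes: [43], [44=45], [46].
Quotient map π: X → X/∼ sends 43 ↦ [43], 44 ↦ [44=45], 45 ↦ [44=45], 46 ↦ [46].
For each subset V ⊆ X/∼, compute π^{-1}(V) ⊆ X and check whether π^{-1}(V) ∈ τ. V is open in τ_Q iff π^{-1}(V) ∈ τ.
  V = {}: π^{-1}(V) = ∅ ∈ τ ✓.
  V = {[43]}: π^{-1}(V) = {43} ∉ τ ✗.
  V = {[44=45]}: π^{-1}(V) = {44, 45} ∉ τ ✗.
  V = {[43], [44=45]}: π^{-1}(V) = {43, 44, 45} ∉ τ ✗.
  V = {[46]}: π^{-1}(V) = {46} ∉ τ ✗.
  V = {[43], [46]}: π^{-1}(V) = {43, 46} ∉ τ ✗.
  V = {[44=45], [46]}: π^{-1}(V) = {44, 45, 46} ∉ τ ✗.
  V = {[43], [44=45], [46]}: π^{-1}(V) = {43, 44, 45, 46} ∈ τ ✓.
Open sets in the quotient: τ_Q = {{}, {[43], [44=45], [46]}} (2 elements).


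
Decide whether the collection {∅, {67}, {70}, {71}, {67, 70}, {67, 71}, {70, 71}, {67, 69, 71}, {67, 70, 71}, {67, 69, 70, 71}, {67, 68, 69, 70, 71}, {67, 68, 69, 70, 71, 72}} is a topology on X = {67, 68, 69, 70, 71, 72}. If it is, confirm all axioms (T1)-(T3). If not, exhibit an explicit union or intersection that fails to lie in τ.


τ IS a topology on X.

Axiom (T1): ∅ ∈ τ? Yes; X ∈ τ? Yes.
Axiom (T2/T3): check pairwise unions and intersections of members of τ.
All pairwise intersections and unions checked — each lies in τ. Therefore τ satisfies (T1), (T2), (T3): it IS a topology on X.


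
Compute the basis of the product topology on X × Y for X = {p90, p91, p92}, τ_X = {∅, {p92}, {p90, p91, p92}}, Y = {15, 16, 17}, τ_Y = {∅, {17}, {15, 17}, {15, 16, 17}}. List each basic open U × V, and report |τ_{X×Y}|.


Basis B = {∅ × ∅, {p92} × {17}, {p92} × {15, 17}, {p90, p91, p92} × {17}, {p92} × {15, 16, 17}, {p90, p91, p92} × {15, 17}, {p90, p91, p92} × {15, 16, 17}}; |τ_{X×Y}| = 10.

Enumerate products U × V with U ∈ τ_X, V ∈ τ_Y (deduplicated):
  ∅ × ∅ = {} (∅)
  {p92} × {17} = {(p92,17)}
  {p92} × {15, 17} = {(p92,15), (p92,17)}
  {p90, p91, p92} × {17} = {(p90,17), (p91,17), (p92,17)}
  {p92} × {15, 16, 17} = {(p92,15), (p92,16), (p92,17)}
  {p90, p91, p92} × {15, 17} = {(p90,15), (p90,17), (p91,15), (p91,17), (p92,15), (p92,17)}
  {p90, p91, p92} × {15, 16, 17} = {(p90,15), (p90,16), (p90,17), (p91,15), (p91,16), (p91,17), (p92,15), (p92,16), (p92,17)}
These 7 distinct sets form the basis B.
Close under arbitrary unions to get τ_{X×Y}; counting gives |τ_{X×Y}| = 10.


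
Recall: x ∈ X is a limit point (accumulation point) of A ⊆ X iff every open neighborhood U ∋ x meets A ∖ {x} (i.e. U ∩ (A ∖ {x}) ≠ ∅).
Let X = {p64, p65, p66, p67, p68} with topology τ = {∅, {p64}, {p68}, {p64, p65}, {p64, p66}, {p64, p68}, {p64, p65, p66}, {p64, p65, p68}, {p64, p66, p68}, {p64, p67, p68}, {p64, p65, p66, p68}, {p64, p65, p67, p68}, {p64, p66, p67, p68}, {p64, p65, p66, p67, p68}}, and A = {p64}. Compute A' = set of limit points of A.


A' = {p65, p66, p67}

For each x ∈ X, list the open sets U ∈ τ with x ∈ U, then check whether U ∩ (A ∖ {x}) ≠ ∅ for every such U.
  x = p64: open {p64} ∋ x has {p64} ∩ (A ∖ {p64}) = ∅, so x is NOT a limit point.
  x = p65: opens ∋ x are {p64, p65}, {p64, p65, p66}, {p64, p65, p68}, {p64, p65, p66, p68}, {p64, p65, p67, p68}, {p64, p65, p66, p67, p68}; each meets A ∖ {p65}, so x IS a limit point.
  x = p66: opens ∋ x are {p64, p66}, {p64, p65, p66}, {p64, p66, p68}, {p64, p65, p66, p68}, {p64, p66, p67, p68}, {p64, p65, p66, p67, p68}; each meets A ∖ {p66}, so x IS a limit point.
  x = p67: opens ∋ x are {p64, p67, p68}, {p64, p65, p67, p68}, {p64, p66, p67, p68}, {p64, p65, p66, p67, p68}; each meets A ∖ {p67}, so x IS a limit point.
  x = p68: open {p68} ∋ x has {p68} ∩ (A ∖ {p68}) = ∅, so x is NOT a limit point.
Collecting: A' = {p65, p66, p67}.
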